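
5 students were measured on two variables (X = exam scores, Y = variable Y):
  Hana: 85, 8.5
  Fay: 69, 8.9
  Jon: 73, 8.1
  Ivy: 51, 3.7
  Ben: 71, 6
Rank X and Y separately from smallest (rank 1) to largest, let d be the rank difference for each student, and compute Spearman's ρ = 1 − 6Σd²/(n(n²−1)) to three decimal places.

0.400

Ranks of variable 1: 5, 2, 4, 1, 3
Ranks of variable 2: 4, 5, 3, 1, 2
d = r₁ − r₂: 1, -3, 1, 0, 1
d²: 1, 9, 1, 0, 1; Σd² = 12
ρ = 1 − 6·12/(5·24) = 1 − 72/120 = 0.400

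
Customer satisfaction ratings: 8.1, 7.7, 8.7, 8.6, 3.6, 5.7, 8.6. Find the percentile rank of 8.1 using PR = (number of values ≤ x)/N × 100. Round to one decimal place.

57.1

N = 7.
Strictly below 8.1: 3. Equal to 8.1: 1.
PR = 4/7 × 100 = 57.1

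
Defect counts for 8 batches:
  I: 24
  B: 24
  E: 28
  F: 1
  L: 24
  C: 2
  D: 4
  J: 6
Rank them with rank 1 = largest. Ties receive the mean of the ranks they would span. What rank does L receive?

3

Sorted (descending): 28, 24, 24, 24, 6, 4, 2, 1
The 3 values of 24 occupy positions 2–4 → average rank 3.
L has value 24 → rank 3.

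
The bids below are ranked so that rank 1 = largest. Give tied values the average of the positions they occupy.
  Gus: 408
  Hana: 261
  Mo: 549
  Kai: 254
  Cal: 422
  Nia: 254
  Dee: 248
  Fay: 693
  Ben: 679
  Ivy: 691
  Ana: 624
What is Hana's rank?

8

Sorted (descending): 693, 691, 679, 624, 549, 422, 408, 261, 254, 254, 248
The 2 values of 254 occupy positions 9–10 → average rank (9+10)/2 = 9.5.
Hana has value 261 → rank 8.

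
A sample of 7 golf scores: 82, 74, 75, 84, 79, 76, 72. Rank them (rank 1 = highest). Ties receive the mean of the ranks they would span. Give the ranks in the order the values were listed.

Sorted (descending): 84, 82, 79, 76, 75, 74, 72
No ties — each value takes its position as its rank.

2, 6, 5, 1, 3, 4, 7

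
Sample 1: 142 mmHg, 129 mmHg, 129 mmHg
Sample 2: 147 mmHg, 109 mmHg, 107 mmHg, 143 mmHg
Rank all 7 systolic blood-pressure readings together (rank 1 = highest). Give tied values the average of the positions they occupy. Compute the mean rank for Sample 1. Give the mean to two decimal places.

Sorted (descending): 147, 143, 142, 129, 129, 109, 107
The 2 values of 129 occupy positions 4–5 → average rank (4+5)/2 = 4.5.
Sample 1 values → pooled ranks: 142→3, 129→4.5, 129→4.5
Mean rank = (3 + 4.5 + 4.5) / 3 = 4.00

4.00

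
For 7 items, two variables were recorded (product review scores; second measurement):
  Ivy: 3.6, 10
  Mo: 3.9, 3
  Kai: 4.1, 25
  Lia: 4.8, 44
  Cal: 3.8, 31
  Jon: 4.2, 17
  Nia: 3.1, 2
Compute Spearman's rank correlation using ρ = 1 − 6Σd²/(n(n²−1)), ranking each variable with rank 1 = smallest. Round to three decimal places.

Ranks of variable 1: 2, 4, 5, 7, 3, 6, 1
Ranks of variable 2: 3, 2, 5, 7, 6, 4, 1
d = r₁ − r₂: -1, 2, 0, 0, -3, 2, 0
d²: 1, 4, 0, 0, 9, 4, 0; Σd² = 18
ρ = 1 − 6·18/(7·48) = 1 − 108/336 = 0.679

0.679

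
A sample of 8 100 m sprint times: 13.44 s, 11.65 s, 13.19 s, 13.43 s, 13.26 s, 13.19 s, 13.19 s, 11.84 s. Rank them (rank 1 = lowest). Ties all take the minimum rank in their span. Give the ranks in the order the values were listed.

Sorted (ascending): 11.65, 11.84, 13.19, 13.19, 13.19, 13.26, 13.43, 13.44
The 3 values of 13.19 occupy positions 3–5 → each gets rank 3.

8, 1, 3, 7, 6, 3, 3, 2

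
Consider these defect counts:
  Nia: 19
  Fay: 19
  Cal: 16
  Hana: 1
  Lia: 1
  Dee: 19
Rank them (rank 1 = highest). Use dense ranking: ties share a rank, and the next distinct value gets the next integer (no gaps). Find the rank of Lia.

Sorted (descending): 19, 19, 19, 16, 1, 1
The 3 values of 19 share dense rank 1.
The 2 values of 1 share dense rank 3.
Remaining distinct values take the next consecutive integers.
Lia has value 1 → rank 3.

3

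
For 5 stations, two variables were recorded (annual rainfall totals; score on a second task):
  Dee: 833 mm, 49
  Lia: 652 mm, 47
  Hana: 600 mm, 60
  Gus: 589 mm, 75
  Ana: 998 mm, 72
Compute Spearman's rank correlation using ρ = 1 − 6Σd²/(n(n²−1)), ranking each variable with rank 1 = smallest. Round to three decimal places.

Ranks of variable 1: 4, 3, 2, 1, 5
Ranks of variable 2: 2, 1, 3, 5, 4
d = r₁ − r₂: 2, 2, -1, -4, 1
d²: 4, 4, 1, 16, 1; Σd² = 26
ρ = 1 − 6·26/(5·24) = 1 − 156/120 = -0.300

-0.300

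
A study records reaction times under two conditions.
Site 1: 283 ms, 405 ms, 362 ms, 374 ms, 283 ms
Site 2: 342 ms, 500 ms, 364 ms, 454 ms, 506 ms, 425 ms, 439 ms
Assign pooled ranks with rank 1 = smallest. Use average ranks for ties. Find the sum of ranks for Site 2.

58

Sorted (ascending): 283, 283, 342, 362, 364, 374, 405, 425, 439, 454, 500, 506
The 2 values of 283 occupy positions 1–2 → average rank (1+2)/2 = 1.5.
Site 2 values → pooled ranks: 342→3, 500→11, 364→5, 454→10, 506→12, 425→8, 439→9
Rank sum = 3 + 11 + 5 + 10 + 12 + 8 + 9 = 58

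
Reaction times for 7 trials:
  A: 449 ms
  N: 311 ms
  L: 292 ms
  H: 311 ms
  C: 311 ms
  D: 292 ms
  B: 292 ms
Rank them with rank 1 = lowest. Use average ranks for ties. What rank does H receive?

5

Sorted (ascending): 292, 292, 292, 311, 311, 311, 449
The 3 values of 292 occupy positions 1–3 → average rank 2.
The 3 values of 311 occupy positions 4–6 → average rank 5.
H has value 311 ms → rank 5.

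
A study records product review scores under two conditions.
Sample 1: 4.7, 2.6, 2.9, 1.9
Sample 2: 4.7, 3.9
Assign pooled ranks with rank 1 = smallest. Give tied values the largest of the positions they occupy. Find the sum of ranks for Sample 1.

Sorted (ascending): 1.9, 2.6, 2.9, 3.9, 4.7, 4.7
The 2 values of 4.7 occupy positions 5–6 → each gets rank 6.
Sample 1 values → pooled ranks: 4.7→6, 2.6→2, 2.9→3, 1.9→1
Rank sum = 6 + 2 + 3 + 1 = 12

12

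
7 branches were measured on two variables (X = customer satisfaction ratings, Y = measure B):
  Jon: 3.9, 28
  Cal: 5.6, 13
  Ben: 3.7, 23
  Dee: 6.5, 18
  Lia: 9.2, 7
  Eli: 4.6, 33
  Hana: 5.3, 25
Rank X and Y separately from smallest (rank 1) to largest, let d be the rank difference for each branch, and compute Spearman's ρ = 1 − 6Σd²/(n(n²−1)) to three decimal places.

Ranks of variable 1: 2, 5, 1, 6, 7, 3, 4
Ranks of variable 2: 6, 2, 4, 3, 1, 7, 5
d = r₁ − r₂: -4, 3, -3, 3, 6, -4, -1
d²: 16, 9, 9, 9, 36, 16, 1; Σd² = 96
ρ = 1 − 6·96/(7·48) = 1 − 576/336 = -0.714

-0.714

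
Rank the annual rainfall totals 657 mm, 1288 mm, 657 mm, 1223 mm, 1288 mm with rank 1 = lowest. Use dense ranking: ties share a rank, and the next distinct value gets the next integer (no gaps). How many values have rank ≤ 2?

Sorted (ascending): 657, 657, 1223, 1288, 1288
The 2 values of 657 share dense rank 1.
The 2 values of 1288 share dense rank 3.
Remaining distinct values take the next consecutive integers.
Ranks ≤ 2: {1, 1, 2} → 3 values.

3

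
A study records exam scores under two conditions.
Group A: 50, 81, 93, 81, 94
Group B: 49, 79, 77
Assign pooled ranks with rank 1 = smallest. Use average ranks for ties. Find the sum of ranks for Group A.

28

Sorted (ascending): 49, 50, 77, 79, 81, 81, 93, 94
The 2 values of 81 occupy positions 5–6 → average rank (5+6)/2 = 5.5.
Group A values → pooled ranks: 50→2, 81→5.5, 93→7, 81→5.5, 94→8
Rank sum = 2 + 5.5 + 7 + 5.5 + 8 = 28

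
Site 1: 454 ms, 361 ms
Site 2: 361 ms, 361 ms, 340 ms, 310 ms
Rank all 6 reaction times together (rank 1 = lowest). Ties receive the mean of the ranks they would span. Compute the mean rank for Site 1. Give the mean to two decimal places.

5.00

Sorted (ascending): 310, 340, 361, 361, 361, 454
The 3 values of 361 occupy positions 3–5 → average rank 4.
Site 1 values → pooled ranks: 454→6, 361→4
Mean rank = (6 + 4) / 2 = 5.00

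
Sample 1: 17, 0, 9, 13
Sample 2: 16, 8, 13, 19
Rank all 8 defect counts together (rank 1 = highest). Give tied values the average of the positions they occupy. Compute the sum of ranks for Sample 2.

15.5

Sorted (descending): 19, 17, 16, 13, 13, 9, 8, 0
The 2 values of 13 occupy positions 4–5 → average rank (4+5)/2 = 4.5.
Sample 2 values → pooled ranks: 16→3, 8→7, 13→4.5, 19→1
Rank sum = 3 + 7 + 4.5 + 1 = 15.5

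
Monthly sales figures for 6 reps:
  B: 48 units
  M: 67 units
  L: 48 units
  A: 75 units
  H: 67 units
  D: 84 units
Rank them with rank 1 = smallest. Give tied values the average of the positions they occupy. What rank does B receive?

1.5

Sorted (ascending): 48, 48, 67, 67, 75, 84
The 2 values of 48 occupy positions 1–2 → average rank (1+2)/2 = 1.5.
The 2 values of 67 occupy positions 3–4 → average rank (3+4)/2 = 3.5.
B has value 48 units → rank 1.5.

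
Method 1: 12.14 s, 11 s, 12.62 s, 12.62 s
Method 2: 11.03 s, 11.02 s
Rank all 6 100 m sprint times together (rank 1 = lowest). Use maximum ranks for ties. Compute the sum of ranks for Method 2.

5

Sorted (ascending): 11, 11.02, 11.03, 12.14, 12.62, 12.62
The 2 values of 12.62 occupy positions 5–6 → each gets rank 6.
Method 2 values → pooled ranks: 11.03→3, 11.02→2
Rank sum = 3 + 2 = 5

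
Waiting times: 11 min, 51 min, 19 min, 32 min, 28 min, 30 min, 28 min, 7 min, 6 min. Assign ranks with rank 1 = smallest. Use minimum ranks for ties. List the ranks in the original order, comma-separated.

Sorted (ascending): 6, 7, 11, 19, 28, 28, 30, 32, 51
The 2 values of 28 occupy positions 5–6 → each gets rank 5.

3, 9, 4, 8, 5, 7, 5, 2, 1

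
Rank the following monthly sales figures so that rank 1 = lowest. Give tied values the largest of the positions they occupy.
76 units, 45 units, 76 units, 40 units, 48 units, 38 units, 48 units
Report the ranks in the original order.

Sorted (ascending): 38, 40, 45, 48, 48, 76, 76
The 2 values of 48 occupy positions 4–5 → each gets rank 5.
The 2 values of 76 occupy positions 6–7 → each gets rank 7.

7, 3, 7, 2, 5, 1, 5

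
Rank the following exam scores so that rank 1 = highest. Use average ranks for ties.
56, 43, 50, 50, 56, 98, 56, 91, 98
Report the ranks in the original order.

Sorted (descending): 98, 98, 91, 56, 56, 56, 50, 50, 43
The 2 values of 98 occupy positions 1–2 → average rank (1+2)/2 = 1.5.
The 3 values of 56 occupy positions 4–6 → average rank 5.
The 2 values of 50 occupy positions 7–8 → average rank (7+8)/2 = 7.5.

5, 9, 7.5, 7.5, 5, 1.5, 5, 3, 1.5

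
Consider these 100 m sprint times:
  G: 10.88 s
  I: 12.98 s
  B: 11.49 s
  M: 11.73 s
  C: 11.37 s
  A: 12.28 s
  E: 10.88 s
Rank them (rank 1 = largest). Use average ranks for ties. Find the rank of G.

Sorted (descending): 12.98, 12.28, 11.73, 11.49, 11.37, 10.88, 10.88
The 2 values of 10.88 occupy positions 6–7 → average rank (6+7)/2 = 6.5.
G has value 10.88 s → rank 6.5.

6.5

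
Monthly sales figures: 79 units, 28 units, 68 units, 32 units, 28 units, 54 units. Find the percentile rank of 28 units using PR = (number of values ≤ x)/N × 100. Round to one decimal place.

N = 6.
Strictly below 28: 0. Equal to 28: 2.
PR = 2/6 × 100 = 33.3

33.3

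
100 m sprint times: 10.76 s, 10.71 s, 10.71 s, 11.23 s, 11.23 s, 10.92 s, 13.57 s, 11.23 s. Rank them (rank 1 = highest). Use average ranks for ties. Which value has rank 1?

Sorted (descending): 13.57, 11.23, 11.23, 11.23, 10.92, 10.76, 10.71, 10.71
The 3 values of 11.23 occupy positions 2–4 → average rank 3.
The 2 values of 10.71 occupy positions 7–8 → average rank (7+8)/2 = 7.5.
Rank 1 → value 13.57.

13.57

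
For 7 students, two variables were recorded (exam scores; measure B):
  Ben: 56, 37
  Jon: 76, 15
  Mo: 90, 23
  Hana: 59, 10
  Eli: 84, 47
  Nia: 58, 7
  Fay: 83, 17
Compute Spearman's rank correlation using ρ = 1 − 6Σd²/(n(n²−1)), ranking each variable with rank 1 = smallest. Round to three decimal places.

0.393

Ranks of variable 1: 1, 4, 7, 3, 6, 2, 5
Ranks of variable 2: 6, 3, 5, 2, 7, 1, 4
d = r₁ − r₂: -5, 1, 2, 1, -1, 1, 1
d²: 25, 1, 4, 1, 1, 1, 1; Σd² = 34
ρ = 1 − 6·34/(7·48) = 1 − 204/336 = 0.393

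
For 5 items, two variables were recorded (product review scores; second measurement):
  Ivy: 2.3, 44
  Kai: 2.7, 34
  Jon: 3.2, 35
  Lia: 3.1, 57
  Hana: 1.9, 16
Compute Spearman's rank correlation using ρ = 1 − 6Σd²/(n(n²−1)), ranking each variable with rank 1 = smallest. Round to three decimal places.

Ranks of variable 1: 2, 3, 5, 4, 1
Ranks of variable 2: 4, 2, 3, 5, 1
d = r₁ − r₂: -2, 1, 2, -1, 0
d²: 4, 1, 4, 1, 0; Σd² = 10
ρ = 1 − 6·10/(5·24) = 1 − 60/120 = 0.500

0.500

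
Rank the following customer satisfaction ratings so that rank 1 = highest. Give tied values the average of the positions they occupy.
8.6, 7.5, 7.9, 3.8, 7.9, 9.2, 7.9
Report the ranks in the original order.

2, 6, 4, 7, 4, 1, 4

Sorted (descending): 9.2, 8.6, 7.9, 7.9, 7.9, 7.5, 3.8
The 3 values of 7.9 occupy positions 3–5 → average rank 4.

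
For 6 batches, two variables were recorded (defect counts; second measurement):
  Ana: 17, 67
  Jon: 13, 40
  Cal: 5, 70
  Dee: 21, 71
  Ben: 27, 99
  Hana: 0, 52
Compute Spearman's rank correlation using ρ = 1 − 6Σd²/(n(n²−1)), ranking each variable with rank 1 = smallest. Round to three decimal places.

Ranks of variable 1: 4, 3, 2, 5, 6, 1
Ranks of variable 2: 3, 1, 4, 5, 6, 2
d = r₁ − r₂: 1, 2, -2, 0, 0, -1
d²: 1, 4, 4, 0, 0, 1; Σd² = 10
ρ = 1 − 6·10/(6·35) = 1 − 60/210 = 0.714

0.714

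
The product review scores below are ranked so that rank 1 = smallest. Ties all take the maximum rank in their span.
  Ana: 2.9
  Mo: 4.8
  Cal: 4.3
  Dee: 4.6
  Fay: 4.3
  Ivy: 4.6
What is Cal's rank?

Sorted (ascending): 2.9, 4.3, 4.3, 4.6, 4.6, 4.8
The 2 values of 4.3 occupy positions 2–3 → each gets rank 3.
The 2 values of 4.6 occupy positions 4–5 → each gets rank 5.
Cal has value 4.3 → rank 3.

3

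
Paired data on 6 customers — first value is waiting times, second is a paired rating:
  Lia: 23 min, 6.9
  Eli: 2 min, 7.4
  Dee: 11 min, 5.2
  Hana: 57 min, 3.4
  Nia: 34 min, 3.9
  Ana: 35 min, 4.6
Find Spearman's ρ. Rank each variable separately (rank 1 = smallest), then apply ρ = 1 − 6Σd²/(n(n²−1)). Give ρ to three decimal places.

Ranks of variable 1: 3, 1, 2, 6, 4, 5
Ranks of variable 2: 5, 6, 4, 1, 2, 3
d = r₁ − r₂: -2, -5, -2, 5, 2, 2
d²: 4, 25, 4, 25, 4, 4; Σd² = 66
ρ = 1 − 6·66/(6·35) = 1 − 396/210 = -0.886

-0.886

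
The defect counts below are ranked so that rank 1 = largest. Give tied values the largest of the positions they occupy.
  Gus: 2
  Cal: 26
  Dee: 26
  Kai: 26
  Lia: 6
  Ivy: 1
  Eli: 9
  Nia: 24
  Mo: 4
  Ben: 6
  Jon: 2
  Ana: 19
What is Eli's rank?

Sorted (descending): 26, 26, 26, 24, 19, 9, 6, 6, 4, 2, 2, 1
The 3 values of 26 occupy positions 1–3 → each gets rank 3.
The 2 values of 6 occupy positions 7–8 → each gets rank 8.
The 2 values of 2 occupy positions 10–11 → each gets rank 11.
Eli has value 9 → rank 6.

6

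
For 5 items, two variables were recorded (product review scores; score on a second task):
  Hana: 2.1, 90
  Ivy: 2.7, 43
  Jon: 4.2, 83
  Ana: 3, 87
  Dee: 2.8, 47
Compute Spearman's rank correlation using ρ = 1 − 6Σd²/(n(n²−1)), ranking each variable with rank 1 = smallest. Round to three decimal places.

-0.100

Ranks of variable 1: 1, 2, 5, 4, 3
Ranks of variable 2: 5, 1, 3, 4, 2
d = r₁ − r₂: -4, 1, 2, 0, 1
d²: 16, 1, 4, 0, 1; Σd² = 22
ρ = 1 − 6·22/(5·24) = 1 − 132/120 = -0.100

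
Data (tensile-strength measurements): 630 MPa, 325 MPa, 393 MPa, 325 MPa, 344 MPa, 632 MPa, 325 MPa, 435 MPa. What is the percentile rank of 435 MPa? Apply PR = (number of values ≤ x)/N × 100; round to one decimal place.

N = 8.
Strictly below 435: 5. Equal to 435: 1.
PR = 6/8 × 100 = 75.0

75.0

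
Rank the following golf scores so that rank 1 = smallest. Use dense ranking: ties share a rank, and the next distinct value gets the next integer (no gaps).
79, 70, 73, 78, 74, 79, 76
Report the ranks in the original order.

Sorted (ascending): 70, 73, 74, 76, 78, 79, 79
The 2 values of 79 share dense rank 6.
Remaining distinct values take the next consecutive integers.

6, 1, 2, 5, 3, 6, 4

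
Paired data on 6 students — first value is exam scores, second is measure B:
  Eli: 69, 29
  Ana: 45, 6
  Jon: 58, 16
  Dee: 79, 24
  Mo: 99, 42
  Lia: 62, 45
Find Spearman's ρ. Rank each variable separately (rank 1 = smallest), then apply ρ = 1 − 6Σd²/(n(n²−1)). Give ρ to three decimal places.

0.600

Ranks of variable 1: 4, 1, 2, 5, 6, 3
Ranks of variable 2: 4, 1, 2, 3, 5, 6
d = r₁ − r₂: 0, 0, 0, 2, 1, -3
d²: 0, 0, 0, 4, 1, 9; Σd² = 14
ρ = 1 − 6·14/(6·35) = 1 − 84/210 = 0.600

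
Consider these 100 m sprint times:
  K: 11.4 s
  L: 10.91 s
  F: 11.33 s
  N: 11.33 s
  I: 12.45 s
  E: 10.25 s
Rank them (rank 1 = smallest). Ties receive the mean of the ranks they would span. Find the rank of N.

Sorted (ascending): 10.25, 10.91, 11.33, 11.33, 11.4, 12.45
The 2 values of 11.33 occupy positions 3–4 → average rank (3+4)/2 = 3.5.
N has value 11.33 s → rank 3.5.

3.5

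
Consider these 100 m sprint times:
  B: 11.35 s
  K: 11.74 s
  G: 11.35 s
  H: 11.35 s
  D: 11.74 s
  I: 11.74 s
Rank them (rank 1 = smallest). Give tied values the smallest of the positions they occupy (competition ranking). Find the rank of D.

4

Sorted (ascending): 11.35, 11.35, 11.35, 11.74, 11.74, 11.74
The 3 values of 11.35 occupy positions 1–3 → each gets rank 1.
The 3 values of 11.74 occupy positions 4–6 → each gets rank 4.
D has value 11.74 s → rank 4.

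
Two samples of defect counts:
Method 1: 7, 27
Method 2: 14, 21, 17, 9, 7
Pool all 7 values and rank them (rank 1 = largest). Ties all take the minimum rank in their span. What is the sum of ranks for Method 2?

20

Sorted (descending): 27, 21, 17, 14, 9, 7, 7
The 2 values of 7 occupy positions 6–7 → each gets rank 6.
Method 2 values → pooled ranks: 14→4, 21→2, 17→3, 9→5, 7→6
Rank sum = 4 + 2 + 3 + 5 + 6 = 20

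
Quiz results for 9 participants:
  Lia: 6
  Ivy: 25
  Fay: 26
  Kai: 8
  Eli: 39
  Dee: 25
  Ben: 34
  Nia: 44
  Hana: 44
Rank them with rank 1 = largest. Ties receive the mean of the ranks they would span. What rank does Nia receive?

Sorted (descending): 44, 44, 39, 34, 26, 25, 25, 8, 6
The 2 values of 44 occupy positions 1–2 → average rank (1+2)/2 = 1.5.
The 2 values of 25 occupy positions 6–7 → average rank (6+7)/2 = 6.5.
Nia has value 44 → rank 1.5.

1.5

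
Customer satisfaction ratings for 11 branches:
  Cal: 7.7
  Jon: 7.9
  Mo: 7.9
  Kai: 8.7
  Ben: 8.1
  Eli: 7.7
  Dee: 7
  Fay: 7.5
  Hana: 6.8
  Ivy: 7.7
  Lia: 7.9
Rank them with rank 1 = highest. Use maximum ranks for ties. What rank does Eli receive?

Sorted (descending): 8.7, 8.1, 7.9, 7.9, 7.9, 7.7, 7.7, 7.7, 7.5, 7, 6.8
The 3 values of 7.9 occupy positions 3–5 → each gets rank 5.
The 3 values of 7.7 occupy positions 6–8 → each gets rank 8.
Eli has value 7.7 → rank 8.

8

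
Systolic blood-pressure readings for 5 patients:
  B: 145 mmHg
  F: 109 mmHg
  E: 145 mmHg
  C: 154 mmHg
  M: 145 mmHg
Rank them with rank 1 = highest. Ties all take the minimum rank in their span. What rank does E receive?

2

Sorted (descending): 154, 145, 145, 145, 109
The 3 values of 145 occupy positions 2–4 → each gets rank 2.
E has value 145 mmHg → rank 2.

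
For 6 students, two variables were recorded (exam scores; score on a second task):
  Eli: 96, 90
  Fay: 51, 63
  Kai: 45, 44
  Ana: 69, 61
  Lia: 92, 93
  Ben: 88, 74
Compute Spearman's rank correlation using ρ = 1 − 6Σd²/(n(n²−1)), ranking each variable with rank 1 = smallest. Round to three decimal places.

0.886

Ranks of variable 1: 6, 2, 1, 3, 5, 4
Ranks of variable 2: 5, 3, 1, 2, 6, 4
d = r₁ − r₂: 1, -1, 0, 1, -1, 0
d²: 1, 1, 0, 1, 1, 0; Σd² = 4
ρ = 1 − 6·4/(6·35) = 1 − 24/210 = 0.886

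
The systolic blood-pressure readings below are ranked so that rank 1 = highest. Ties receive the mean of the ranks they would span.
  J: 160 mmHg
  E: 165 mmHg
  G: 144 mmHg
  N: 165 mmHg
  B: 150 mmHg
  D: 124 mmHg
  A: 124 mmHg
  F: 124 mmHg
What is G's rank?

Sorted (descending): 165, 165, 160, 150, 144, 124, 124, 124
The 2 values of 165 occupy positions 1–2 → average rank (1+2)/2 = 1.5.
The 3 values of 124 occupy positions 6–8 → average rank 7.
G has value 144 mmHg → rank 5.

5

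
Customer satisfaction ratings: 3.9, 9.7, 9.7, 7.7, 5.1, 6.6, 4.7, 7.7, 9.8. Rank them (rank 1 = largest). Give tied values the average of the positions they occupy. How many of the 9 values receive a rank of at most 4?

3

Sorted (descending): 9.8, 9.7, 9.7, 7.7, 7.7, 6.6, 5.1, 4.7, 3.9
The 2 values of 9.7 occupy positions 2–3 → average rank (2+3)/2 = 2.5.
The 2 values of 7.7 occupy positions 4–5 → average rank (4+5)/2 = 4.5.
Ranks ≤ 4: {1, 2.5, 2.5} → 3 values.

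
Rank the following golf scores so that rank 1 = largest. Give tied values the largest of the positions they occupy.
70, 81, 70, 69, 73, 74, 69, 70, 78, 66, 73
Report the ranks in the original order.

8, 1, 8, 10, 5, 3, 10, 8, 2, 11, 5

Sorted (descending): 81, 78, 74, 73, 73, 70, 70, 70, 69, 69, 66
The 2 values of 73 occupy positions 4–5 → each gets rank 5.
The 3 values of 70 occupy positions 6–8 → each gets rank 8.
The 2 values of 69 occupy positions 9–10 → each gets rank 10.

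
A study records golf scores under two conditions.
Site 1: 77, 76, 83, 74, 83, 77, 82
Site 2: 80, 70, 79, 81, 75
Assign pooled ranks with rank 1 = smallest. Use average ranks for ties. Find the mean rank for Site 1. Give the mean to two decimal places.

Sorted (ascending): 70, 74, 75, 76, 77, 77, 79, 80, 81, 82, 83, 83
The 2 values of 77 occupy positions 5–6 → average rank (5+6)/2 = 5.5.
The 2 values of 83 occupy positions 11–12 → average rank (11+12)/2 = 11.5.
Site 1 values → pooled ranks: 77→5.5, 76→4, 83→11.5, 74→2, 83→11.5, 77→5.5, 82→10
Mean rank = (5.5 + 4 + 11.5 + 2 + 11.5 + 5.5 + 10) / 7 = 7.14

7.14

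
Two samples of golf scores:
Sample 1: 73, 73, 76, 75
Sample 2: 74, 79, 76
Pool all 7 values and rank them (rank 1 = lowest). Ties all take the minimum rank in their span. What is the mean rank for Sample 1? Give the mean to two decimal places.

2.75

Sorted (ascending): 73, 73, 74, 75, 76, 76, 79
The 2 values of 73 occupy positions 1–2 → each gets rank 1.
The 2 values of 76 occupy positions 5–6 → each gets rank 5.
Sample 1 values → pooled ranks: 73→1, 73→1, 76→5, 75→4
Mean rank = (1 + 1 + 5 + 4) / 4 = 2.75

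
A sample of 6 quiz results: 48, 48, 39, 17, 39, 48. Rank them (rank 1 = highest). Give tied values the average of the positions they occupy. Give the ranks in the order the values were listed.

2, 2, 4.5, 6, 4.5, 2

Sorted (descending): 48, 48, 48, 39, 39, 17
The 3 values of 48 occupy positions 1–3 → average rank 2.
The 2 values of 39 occupy positions 4–5 → average rank (4+5)/2 = 4.5.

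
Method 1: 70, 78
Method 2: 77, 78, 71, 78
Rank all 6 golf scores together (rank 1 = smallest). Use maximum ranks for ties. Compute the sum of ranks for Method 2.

Sorted (ascending): 70, 71, 77, 78, 78, 78
The 3 values of 78 occupy positions 4–6 → each gets rank 6.
Method 2 values → pooled ranks: 77→3, 78→6, 71→2, 78→6
Rank sum = 3 + 6 + 2 + 6 = 17

17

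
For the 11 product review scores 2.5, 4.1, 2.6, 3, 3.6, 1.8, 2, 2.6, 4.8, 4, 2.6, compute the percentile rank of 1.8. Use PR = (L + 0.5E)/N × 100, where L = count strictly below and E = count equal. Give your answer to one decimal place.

4.5

N = 11.
Strictly below 1.8: 0. Equal to 1.8: 1.
PR = (0 + 0.5·1)/11 × 100 = 4.5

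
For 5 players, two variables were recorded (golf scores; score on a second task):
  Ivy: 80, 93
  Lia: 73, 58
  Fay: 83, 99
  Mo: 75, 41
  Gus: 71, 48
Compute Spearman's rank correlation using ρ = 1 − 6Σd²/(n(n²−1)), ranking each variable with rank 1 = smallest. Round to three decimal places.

0.700

Ranks of variable 1: 4, 2, 5, 3, 1
Ranks of variable 2: 4, 3, 5, 1, 2
d = r₁ − r₂: 0, -1, 0, 2, -1
d²: 0, 1, 0, 4, 1; Σd² = 6
ρ = 1 − 6·6/(5·24) = 1 − 36/120 = 0.700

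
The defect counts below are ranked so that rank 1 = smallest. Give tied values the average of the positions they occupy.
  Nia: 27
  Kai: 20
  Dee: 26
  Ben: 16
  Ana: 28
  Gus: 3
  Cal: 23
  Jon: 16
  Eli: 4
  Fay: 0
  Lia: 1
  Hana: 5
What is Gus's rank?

3

Sorted (ascending): 0, 1, 3, 4, 5, 16, 16, 20, 23, 26, 27, 28
The 2 values of 16 occupy positions 6–7 → average rank (6+7)/2 = 6.5.
Gus has value 3 → rank 3.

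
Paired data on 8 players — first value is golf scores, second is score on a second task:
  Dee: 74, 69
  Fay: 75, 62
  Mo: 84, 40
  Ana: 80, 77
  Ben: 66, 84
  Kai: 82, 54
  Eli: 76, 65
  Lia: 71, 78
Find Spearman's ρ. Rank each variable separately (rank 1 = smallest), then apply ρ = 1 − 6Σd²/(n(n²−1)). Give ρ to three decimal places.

-0.833

Ranks of variable 1: 3, 4, 8, 6, 1, 7, 5, 2
Ranks of variable 2: 5, 3, 1, 6, 8, 2, 4, 7
d = r₁ − r₂: -2, 1, 7, 0, -7, 5, 1, -5
d²: 4, 1, 49, 0, 49, 25, 1, 25; Σd² = 154
ρ = 1 − 6·154/(8·63) = 1 − 924/504 = -0.833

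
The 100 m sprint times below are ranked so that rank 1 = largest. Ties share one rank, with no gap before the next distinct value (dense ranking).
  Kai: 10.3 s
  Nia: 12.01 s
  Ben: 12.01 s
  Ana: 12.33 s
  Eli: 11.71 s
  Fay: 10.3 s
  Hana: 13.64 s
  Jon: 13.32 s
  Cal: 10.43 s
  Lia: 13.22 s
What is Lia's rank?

3

Sorted (descending): 13.64, 13.32, 13.22, 12.33, 12.01, 12.01, 11.71, 10.43, 10.3, 10.3
The 2 values of 12.01 share dense rank 5.
The 2 values of 10.3 share dense rank 8.
Remaining distinct values take the next consecutive integers.
Lia has value 13.22 s → rank 3.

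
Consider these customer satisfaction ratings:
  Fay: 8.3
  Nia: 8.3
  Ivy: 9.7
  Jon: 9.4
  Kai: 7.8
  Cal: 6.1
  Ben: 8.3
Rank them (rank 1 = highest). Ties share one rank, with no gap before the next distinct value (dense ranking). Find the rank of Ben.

Sorted (descending): 9.7, 9.4, 8.3, 8.3, 8.3, 7.8, 6.1
The 3 values of 8.3 share dense rank 3.
Remaining distinct values take the next consecutive integers.
Ben has value 8.3 → rank 3.

3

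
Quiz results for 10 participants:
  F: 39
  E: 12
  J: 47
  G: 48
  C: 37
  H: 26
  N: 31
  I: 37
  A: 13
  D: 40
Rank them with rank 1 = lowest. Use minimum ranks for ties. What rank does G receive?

10

Sorted (ascending): 12, 13, 26, 31, 37, 37, 39, 40, 47, 48
The 2 values of 37 occupy positions 5–6 → each gets rank 5.
G has value 48 → rank 10.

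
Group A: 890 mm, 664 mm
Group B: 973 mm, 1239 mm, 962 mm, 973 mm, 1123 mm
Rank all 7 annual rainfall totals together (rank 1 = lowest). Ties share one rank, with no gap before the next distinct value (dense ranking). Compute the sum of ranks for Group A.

Sorted (ascending): 664, 890, 962, 973, 973, 1123, 1239
The 2 values of 973 share dense rank 4.
Remaining distinct values take the next consecutive integers.
Group A values → pooled ranks: 890→2, 664→1
Rank sum = 2 + 1 = 3

3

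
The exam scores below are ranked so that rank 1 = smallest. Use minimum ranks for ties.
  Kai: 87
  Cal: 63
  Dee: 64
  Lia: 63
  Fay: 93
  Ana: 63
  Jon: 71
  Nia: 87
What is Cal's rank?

Sorted (ascending): 63, 63, 63, 64, 71, 87, 87, 93
The 3 values of 63 occupy positions 1–3 → each gets rank 1.
The 2 values of 87 occupy positions 6–7 → each gets rank 6.
Cal has value 63 → rank 1.

1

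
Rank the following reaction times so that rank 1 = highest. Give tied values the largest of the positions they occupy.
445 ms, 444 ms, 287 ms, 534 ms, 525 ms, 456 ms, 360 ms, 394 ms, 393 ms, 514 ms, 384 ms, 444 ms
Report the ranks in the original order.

5, 7, 12, 1, 2, 4, 11, 8, 9, 3, 10, 7

Sorted (descending): 534, 525, 514, 456, 445, 444, 444, 394, 393, 384, 360, 287
The 2 values of 444 occupy positions 6–7 → each gets rank 7.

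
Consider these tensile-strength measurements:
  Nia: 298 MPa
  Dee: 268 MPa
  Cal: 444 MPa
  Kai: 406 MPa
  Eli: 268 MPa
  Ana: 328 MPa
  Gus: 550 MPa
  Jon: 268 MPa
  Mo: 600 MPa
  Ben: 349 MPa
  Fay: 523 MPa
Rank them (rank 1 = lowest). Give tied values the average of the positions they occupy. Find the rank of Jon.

2

Sorted (ascending): 268, 268, 268, 298, 328, 349, 406, 444, 523, 550, 600
The 3 values of 268 occupy positions 1–3 → average rank 2.
Jon has value 268 MPa → rank 2.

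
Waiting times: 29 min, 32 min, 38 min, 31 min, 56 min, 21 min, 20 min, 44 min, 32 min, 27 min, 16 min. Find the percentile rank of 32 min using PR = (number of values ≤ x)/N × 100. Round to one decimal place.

N = 11.
Strictly below 32: 6. Equal to 32: 2.
PR = 8/11 × 100 = 72.7

72.7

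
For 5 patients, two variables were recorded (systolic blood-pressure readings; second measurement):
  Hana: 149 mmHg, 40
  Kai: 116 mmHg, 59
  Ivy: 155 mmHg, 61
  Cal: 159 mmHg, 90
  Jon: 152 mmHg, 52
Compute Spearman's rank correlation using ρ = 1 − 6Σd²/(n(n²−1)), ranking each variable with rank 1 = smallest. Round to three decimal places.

0.700

Ranks of variable 1: 2, 1, 4, 5, 3
Ranks of variable 2: 1, 3, 4, 5, 2
d = r₁ − r₂: 1, -2, 0, 0, 1
d²: 1, 4, 0, 0, 1; Σd² = 6
ρ = 1 − 6·6/(5·24) = 1 − 36/120 = 0.700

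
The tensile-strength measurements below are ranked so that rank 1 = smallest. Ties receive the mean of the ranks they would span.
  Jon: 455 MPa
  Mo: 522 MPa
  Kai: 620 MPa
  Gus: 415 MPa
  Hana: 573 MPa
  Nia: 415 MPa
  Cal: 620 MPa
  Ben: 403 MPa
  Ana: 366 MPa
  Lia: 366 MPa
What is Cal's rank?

9.5

Sorted (ascending): 366, 366, 403, 415, 415, 455, 522, 573, 620, 620
The 2 values of 366 occupy positions 1–2 → average rank (1+2)/2 = 1.5.
The 2 values of 415 occupy positions 4–5 → average rank (4+5)/2 = 4.5.
The 2 values of 620 occupy positions 9–10 → average rank (9+10)/2 = 9.5.
Cal has value 620 MPa → rank 9.5.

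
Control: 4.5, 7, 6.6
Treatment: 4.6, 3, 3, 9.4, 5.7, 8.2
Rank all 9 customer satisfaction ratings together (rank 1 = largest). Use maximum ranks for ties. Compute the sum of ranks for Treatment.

Sorted (descending): 9.4, 8.2, 7, 6.6, 5.7, 4.6, 4.5, 3, 3
The 2 values of 3 occupy positions 8–9 → each gets rank 9.
Treatment values → pooled ranks: 4.6→6, 3→9, 3→9, 9.4→1, 5.7→5, 8.2→2
Rank sum = 6 + 9 + 9 + 1 + 5 + 2 = 32

32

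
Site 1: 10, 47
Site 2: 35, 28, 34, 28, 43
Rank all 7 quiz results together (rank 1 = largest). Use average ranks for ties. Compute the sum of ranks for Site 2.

20

Sorted (descending): 47, 43, 35, 34, 28, 28, 10
The 2 values of 28 occupy positions 5–6 → average rank (5+6)/2 = 5.5.
Site 2 values → pooled ranks: 35→3, 28→5.5, 34→4, 28→5.5, 43→2
Rank sum = 3 + 5.5 + 4 + 5.5 + 2 = 20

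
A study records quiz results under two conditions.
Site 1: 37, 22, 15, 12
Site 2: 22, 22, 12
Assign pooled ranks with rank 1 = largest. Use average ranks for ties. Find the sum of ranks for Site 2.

12.5

Sorted (descending): 37, 22, 22, 22, 15, 12, 12
The 3 values of 22 occupy positions 2–4 → average rank 3.
The 2 values of 12 occupy positions 6–7 → average rank (6+7)/2 = 6.5.
Site 2 values → pooled ranks: 22→3, 22→3, 12→6.5
Rank sum = 3 + 3 + 6.5 = 12.5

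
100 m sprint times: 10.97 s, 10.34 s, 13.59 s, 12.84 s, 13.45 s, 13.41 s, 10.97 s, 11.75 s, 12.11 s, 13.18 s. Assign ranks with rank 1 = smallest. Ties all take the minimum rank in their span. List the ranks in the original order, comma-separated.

2, 1, 10, 6, 9, 8, 2, 4, 5, 7

Sorted (ascending): 10.34, 10.97, 10.97, 11.75, 12.11, 12.84, 13.18, 13.41, 13.45, 13.59
The 2 values of 10.97 occupy positions 2–3 → each gets rank 2.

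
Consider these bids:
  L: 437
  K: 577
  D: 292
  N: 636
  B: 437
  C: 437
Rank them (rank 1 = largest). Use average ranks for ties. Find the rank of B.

Sorted (descending): 636, 577, 437, 437, 437, 292
The 3 values of 437 occupy positions 3–5 → average rank 4.
B has value 437 → rank 4.

4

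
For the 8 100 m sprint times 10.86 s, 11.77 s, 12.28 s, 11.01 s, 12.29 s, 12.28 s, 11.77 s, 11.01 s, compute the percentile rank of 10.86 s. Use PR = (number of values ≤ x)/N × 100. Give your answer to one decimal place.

N = 8.
Strictly below 10.86: 0. Equal to 10.86: 1.
PR = 1/8 × 100 = 12.5

12.5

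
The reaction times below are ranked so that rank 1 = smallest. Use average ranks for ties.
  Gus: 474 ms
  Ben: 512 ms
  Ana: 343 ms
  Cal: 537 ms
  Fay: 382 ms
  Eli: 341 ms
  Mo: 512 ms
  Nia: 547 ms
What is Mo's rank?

5.5

Sorted (ascending): 341, 343, 382, 474, 512, 512, 537, 547
The 2 values of 512 occupy positions 5–6 → average rank (5+6)/2 = 5.5.
Mo has value 512 ms → rank 5.5.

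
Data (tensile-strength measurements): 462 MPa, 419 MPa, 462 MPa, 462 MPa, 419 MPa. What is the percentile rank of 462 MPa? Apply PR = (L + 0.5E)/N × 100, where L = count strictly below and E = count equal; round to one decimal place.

70.0

N = 5.
Strictly below 462: 2. Equal to 462: 3.
PR = (2 + 0.5·3)/5 × 100 = 70.0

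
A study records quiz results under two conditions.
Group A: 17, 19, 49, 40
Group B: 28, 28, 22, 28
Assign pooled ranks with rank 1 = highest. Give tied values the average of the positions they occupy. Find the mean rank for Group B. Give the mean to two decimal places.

4.50

Sorted (descending): 49, 40, 28, 28, 28, 22, 19, 17
The 3 values of 28 occupy positions 3–5 → average rank 4.
Group B values → pooled ranks: 28→4, 28→4, 22→6, 28→4
Mean rank = (4 + 4 + 6 + 4) / 4 = 4.50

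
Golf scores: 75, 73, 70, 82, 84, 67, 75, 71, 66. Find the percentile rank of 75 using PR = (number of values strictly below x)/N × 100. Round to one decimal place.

55.6

N = 9.
Strictly below 75: 5. Equal to 75: 2.
PR = 5/9 × 100 = 55.6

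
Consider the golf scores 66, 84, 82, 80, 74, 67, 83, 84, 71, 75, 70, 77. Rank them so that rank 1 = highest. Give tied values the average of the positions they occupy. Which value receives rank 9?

Sorted (descending): 84, 84, 83, 82, 80, 77, 75, 74, 71, 70, 67, 66
The 2 values of 84 occupy positions 1–2 → average rank (1+2)/2 = 1.5.
Rank 9 → value 71.

71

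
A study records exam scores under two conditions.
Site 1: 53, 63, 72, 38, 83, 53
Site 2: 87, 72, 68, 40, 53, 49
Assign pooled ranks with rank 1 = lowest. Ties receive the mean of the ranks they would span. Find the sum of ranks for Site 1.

Sorted (ascending): 38, 40, 49, 53, 53, 53, 63, 68, 72, 72, 83, 87
The 3 values of 53 occupy positions 4–6 → average rank 5.
The 2 values of 72 occupy positions 9–10 → average rank (9+10)/2 = 9.5.
Site 1 values → pooled ranks: 53→5, 63→7, 72→9.5, 38→1, 83→11, 53→5
Rank sum = 5 + 7 + 9.5 + 1 + 11 + 5 = 38.5

38.5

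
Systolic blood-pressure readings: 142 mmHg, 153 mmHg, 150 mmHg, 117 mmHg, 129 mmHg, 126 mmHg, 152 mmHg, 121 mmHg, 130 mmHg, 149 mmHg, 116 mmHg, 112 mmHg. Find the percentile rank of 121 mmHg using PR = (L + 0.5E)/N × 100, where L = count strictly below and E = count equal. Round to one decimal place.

N = 12.
Strictly below 121: 3. Equal to 121: 1.
PR = (3 + 0.5·1)/12 × 100 = 29.2

29.2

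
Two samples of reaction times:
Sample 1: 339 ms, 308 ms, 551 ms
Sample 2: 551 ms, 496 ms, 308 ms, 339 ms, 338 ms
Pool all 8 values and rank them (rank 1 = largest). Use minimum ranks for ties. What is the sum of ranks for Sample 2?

21

Sorted (descending): 551, 551, 496, 339, 339, 338, 308, 308
The 2 values of 551 occupy positions 1–2 → each gets rank 1.
The 2 values of 339 occupy positions 4–5 → each gets rank 4.
The 2 values of 308 occupy positions 7–8 → each gets rank 7.
Sample 2 values → pooled ranks: 551→1, 496→3, 308→7, 339→4, 338→6
Rank sum = 1 + 3 + 7 + 4 + 6 = 21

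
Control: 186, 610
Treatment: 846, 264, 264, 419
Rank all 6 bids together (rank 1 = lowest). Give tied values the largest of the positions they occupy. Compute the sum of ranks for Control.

Sorted (ascending): 186, 264, 264, 419, 610, 846
The 2 values of 264 occupy positions 2–3 → each gets rank 3.
Control values → pooled ranks: 186→1, 610→5
Rank sum = 1 + 5 = 6

6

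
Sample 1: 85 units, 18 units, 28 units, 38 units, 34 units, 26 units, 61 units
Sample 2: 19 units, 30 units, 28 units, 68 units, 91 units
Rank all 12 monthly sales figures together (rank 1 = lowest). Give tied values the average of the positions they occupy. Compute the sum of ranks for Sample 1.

Sorted (ascending): 18, 19, 26, 28, 28, 30, 34, 38, 61, 68, 85, 91
The 2 values of 28 occupy positions 4–5 → average rank (4+5)/2 = 4.5.
Sample 1 values → pooled ranks: 85→11, 18→1, 28→4.5, 38→8, 34→7, 26→3, 61→9
Rank sum = 11 + 1 + 4.5 + 8 + 7 + 3 + 9 = 43.5

43.5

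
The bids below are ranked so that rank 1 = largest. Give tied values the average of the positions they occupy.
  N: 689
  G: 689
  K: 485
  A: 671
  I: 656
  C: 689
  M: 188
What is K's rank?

6

Sorted (descending): 689, 689, 689, 671, 656, 485, 188
The 3 values of 689 occupy positions 1–3 → average rank 2.
K has value 485 → rank 6.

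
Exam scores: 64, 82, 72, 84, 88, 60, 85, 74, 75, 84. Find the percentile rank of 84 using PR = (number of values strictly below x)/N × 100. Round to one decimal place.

60.0

N = 10.
Strictly below 84: 6. Equal to 84: 2.
PR = 6/10 × 100 = 60.0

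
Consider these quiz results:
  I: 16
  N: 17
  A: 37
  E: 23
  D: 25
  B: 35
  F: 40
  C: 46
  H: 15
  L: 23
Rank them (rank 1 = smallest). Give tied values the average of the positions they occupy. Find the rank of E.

Sorted (ascending): 15, 16, 17, 23, 23, 25, 35, 37, 40, 46
The 2 values of 23 occupy positions 4–5 → average rank (4+5)/2 = 4.5.
E has value 23 → rank 4.5.

4.5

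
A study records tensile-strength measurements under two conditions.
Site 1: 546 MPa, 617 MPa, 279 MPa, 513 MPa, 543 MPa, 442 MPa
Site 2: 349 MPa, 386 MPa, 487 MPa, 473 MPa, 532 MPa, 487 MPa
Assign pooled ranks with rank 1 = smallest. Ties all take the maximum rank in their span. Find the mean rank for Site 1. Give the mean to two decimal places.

Sorted (ascending): 279, 349, 386, 442, 473, 487, 487, 513, 532, 543, 546, 617
The 2 values of 487 occupy positions 6–7 → each gets rank 7.
Site 1 values → pooled ranks: 546→11, 617→12, 279→1, 513→8, 543→10, 442→4
Mean rank = (11 + 12 + 1 + 8 + 10 + 4) / 6 = 7.67

7.67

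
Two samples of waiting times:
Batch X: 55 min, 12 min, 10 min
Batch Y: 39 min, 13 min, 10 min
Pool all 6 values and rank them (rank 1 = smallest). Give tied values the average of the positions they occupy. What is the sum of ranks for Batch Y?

10.5

Sorted (ascending): 10, 10, 12, 13, 39, 55
The 2 values of 10 occupy positions 1–2 → average rank (1+2)/2 = 1.5.
Batch Y values → pooled ranks: 39→5, 13→4, 10→1.5
Rank sum = 5 + 4 + 1.5 = 10.5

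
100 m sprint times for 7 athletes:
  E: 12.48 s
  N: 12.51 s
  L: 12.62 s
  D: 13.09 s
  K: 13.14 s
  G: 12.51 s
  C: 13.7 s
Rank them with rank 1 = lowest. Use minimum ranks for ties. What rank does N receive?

2

Sorted (ascending): 12.48, 12.51, 12.51, 12.62, 13.09, 13.14, 13.7
The 2 values of 12.51 occupy positions 2–3 → each gets rank 2.
N has value 12.51 s → rank 2.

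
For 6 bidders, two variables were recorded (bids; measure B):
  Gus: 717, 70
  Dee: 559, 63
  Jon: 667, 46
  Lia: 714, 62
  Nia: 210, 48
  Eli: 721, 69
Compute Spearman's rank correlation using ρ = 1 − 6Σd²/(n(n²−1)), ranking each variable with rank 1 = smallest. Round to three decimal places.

0.657

Ranks of variable 1: 5, 2, 3, 4, 1, 6
Ranks of variable 2: 6, 4, 1, 3, 2, 5
d = r₁ − r₂: -1, -2, 2, 1, -1, 1
d²: 1, 4, 4, 1, 1, 1; Σd² = 12
ρ = 1 − 6·12/(6·35) = 1 − 72/210 = 0.657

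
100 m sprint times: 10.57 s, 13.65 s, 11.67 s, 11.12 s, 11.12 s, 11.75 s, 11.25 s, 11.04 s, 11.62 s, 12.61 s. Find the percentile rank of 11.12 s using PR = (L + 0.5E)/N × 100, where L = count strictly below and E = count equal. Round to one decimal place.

N = 10.
Strictly below 11.12: 2. Equal to 11.12: 2.
PR = (2 + 0.5·2)/10 × 100 = 30.0

30.0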